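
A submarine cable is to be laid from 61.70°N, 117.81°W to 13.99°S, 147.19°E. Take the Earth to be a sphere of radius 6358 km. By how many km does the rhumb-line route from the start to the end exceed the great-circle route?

Great circle: cos σ = sin φ₁ sin φ₂ + cos φ₁ cos φ₂ cos Δλ,  σ = 1.8265 rad → d_gc = 11613.1 km
Rhumb line: Δψ = -1.6245, q = Δφ/Δψ = 0.8132, d_rh = R√(Δφ²+q²Δλ²) = 12001.5 km
Excess = 12001.5 − 11613.1 = 388.4 ≈ 388 km

388 km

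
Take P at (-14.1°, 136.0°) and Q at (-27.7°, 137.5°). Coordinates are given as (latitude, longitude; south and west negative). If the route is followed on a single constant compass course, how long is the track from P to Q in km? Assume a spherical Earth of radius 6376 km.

1521 km

Δψ = ln[tan(π/4+φ₂/2)/tan(π/4+φ₁/2)] = -0.2549;  Δφ = -0.2374 rad,  Δλ = +0.0262 rad
q = Δφ/Δψ = 0.9314
d = R·√(Δφ² + q²Δλ²) = 6376·0.23861 = 1521 km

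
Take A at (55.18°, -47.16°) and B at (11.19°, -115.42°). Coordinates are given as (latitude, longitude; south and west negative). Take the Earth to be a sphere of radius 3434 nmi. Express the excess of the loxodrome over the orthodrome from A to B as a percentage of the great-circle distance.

2.2%

Great circle: σ = 1.1952 rad → d_gc = Rσ = 4104.5 nmi
Rhumb: Δφ = -0.7678, Δλ = -1.1914, Δψ = -0.9632, q = Δφ/Δψ = 0.7971 → d_rh = R√(Δφ²+q²Δλ²) = 4193.6 nmi
Excess = (4193.6 − 4104.5) / 4104.5 = 89.1 / 4104.5 = 2.17% ≈ 2.2%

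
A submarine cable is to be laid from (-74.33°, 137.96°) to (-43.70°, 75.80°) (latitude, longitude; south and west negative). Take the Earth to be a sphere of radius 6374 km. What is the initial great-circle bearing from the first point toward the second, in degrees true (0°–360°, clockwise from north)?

θ = atan2( sin Δλ·cos φ₂ ,  cos φ₁ sin φ₂ − sin φ₁ cos φ₂ cos Δλ )
  = atan2(-0.6393, +0.1385) = 282.22°

282.2°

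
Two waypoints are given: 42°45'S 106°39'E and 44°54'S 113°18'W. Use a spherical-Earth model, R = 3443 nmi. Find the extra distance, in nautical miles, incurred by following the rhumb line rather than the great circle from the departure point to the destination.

Great circle: cos σ = sin φ₁ sin φ₂ + cos φ₁ cos φ₂ cos Δλ,  σ = 1.4903 rad → d_gc = 5131.1 nmi
Rhumb line: Δψ = -0.0520, q = Δφ/Δψ = 0.7213, d_rh = R√(Δφ²+q²Δλ²) = 6072.0 nmi
Excess = 6072.0 − 5131.1 = 940.9 ≈ 941 nmi

941 nmi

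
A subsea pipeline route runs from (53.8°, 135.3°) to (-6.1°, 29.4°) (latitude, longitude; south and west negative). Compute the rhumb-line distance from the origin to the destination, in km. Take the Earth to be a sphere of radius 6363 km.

Rhumb course C = atan2(Δλ, Δψ) with Δψ = ln[tan(π/4+φ₂/2)/tan(π/4+φ₁/2)] = -1.2249, Δλ = -1.8483 → C = 236.47°
d = R·|Δφ| / |cos C| = 6363·1.04545 / 0.55242 = 12042 km

12042 km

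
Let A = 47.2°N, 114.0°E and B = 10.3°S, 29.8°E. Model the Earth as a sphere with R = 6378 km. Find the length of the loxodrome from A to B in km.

10574 km

Δψ = ln[tan(π/4+φ₂/2)/tan(π/4+φ₁/2)] = -1.1175;  Δφ = -1.0036 rad,  Δλ = -1.4696 rad
q = Δφ/Δψ = 0.8980
d = R·√(Δφ² + q²Δλ²) = 6378·1.65796 = 10574 km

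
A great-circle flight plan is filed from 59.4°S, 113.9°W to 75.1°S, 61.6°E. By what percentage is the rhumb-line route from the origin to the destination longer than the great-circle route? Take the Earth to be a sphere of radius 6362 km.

47.4%

Great circle: σ = 0.7936 rad → d_gc = Rσ = 5048.6 km
Rhumb: Δφ = -0.2740, Δλ = +3.0631, Δψ = -0.7382, q = Δφ/Δψ = 0.3712 → d_rh = R√(Δφ²+q²Δλ²) = 7441.1 km
Excess = (7441.1 − 5048.6) / 5048.6 = 2392.5 / 5048.6 = 47.39% ≈ 47.4%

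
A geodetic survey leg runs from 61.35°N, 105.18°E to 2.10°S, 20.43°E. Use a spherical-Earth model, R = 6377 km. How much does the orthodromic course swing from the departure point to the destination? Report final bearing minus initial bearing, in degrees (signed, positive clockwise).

Initial bearing θ₁ = atan2(sin Δλ cos φ₂, cos φ₁ sin φ₂ − sin φ₁ cos φ₂ cos Δλ) = 264.39°
Final bearing θ₂ = (initial bearing from the destination back to the start) + 180° = 208.52°
Δθ = θ₂ − θ₁ = -55.9°

-55.9°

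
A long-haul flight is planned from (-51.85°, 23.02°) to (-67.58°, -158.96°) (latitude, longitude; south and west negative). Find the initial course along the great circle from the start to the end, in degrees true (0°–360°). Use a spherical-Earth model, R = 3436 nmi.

N = sin Δλ·cos φ₂ = +0.0132;  D = cos φ₁ sin φ₂ − sin φ₁ cos φ₂ cos Δλ = -0.8708
initial course = atan2(N, D) = 179.13°

179.1°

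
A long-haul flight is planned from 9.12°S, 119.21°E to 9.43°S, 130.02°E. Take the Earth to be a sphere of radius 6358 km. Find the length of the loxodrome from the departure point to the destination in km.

Δψ = ln[tan(π/4+φ₂/2)/tan(π/4+φ₁/2)] = -0.0055;  Δφ = -0.0054 rad,  Δλ = +0.1887 rad
q = Δφ/Δψ = 0.9869
d = R·√(Δφ² + q²Δλ²) = 6358·0.18628 = 1184 km

1184 km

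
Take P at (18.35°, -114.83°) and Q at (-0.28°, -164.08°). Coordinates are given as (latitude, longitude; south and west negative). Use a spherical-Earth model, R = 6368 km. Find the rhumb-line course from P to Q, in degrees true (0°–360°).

Δψ = ln[tan(π/4+φ₂/2)/tan(π/4+φ₁/2)] = -0.3308
Δλ = -0.8596 rad (taken the short way round)
course = atan2(Δλ, Δψ) = 248.95°

249.0°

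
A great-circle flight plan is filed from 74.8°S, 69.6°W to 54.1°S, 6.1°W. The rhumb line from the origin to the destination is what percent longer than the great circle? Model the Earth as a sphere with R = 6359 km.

4.3%

Great circle: σ = 0.5542 rad → d_gc = Rσ = 3524.4 km
Rhumb: Δφ = +0.3613, Δλ = +1.1083, Δψ = +0.8870, q = Δφ/Δψ = 0.4073 → d_rh = R√(Δφ²+q²Δλ²) = 3676.6 km
Excess = (3676.6 − 3524.4) / 3524.4 = 152.2 / 3524.4 = 4.32% ≈ 4.3%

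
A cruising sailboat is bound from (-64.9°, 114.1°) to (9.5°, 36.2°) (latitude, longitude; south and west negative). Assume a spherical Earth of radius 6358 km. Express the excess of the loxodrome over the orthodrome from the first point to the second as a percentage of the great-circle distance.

2.6%

Great circle: σ = 1.6326 rad → d_gc = Rσ = 10380.1 km
Rhumb: Δφ = +1.2985, Δλ = -1.3596, Δψ = +1.6689, q = Δφ/Δψ = 0.7781 → d_rh = R√(Δφ²+q²Δλ²) = 10649.0 km
Excess = (10649.0 − 10380.1) / 10380.1 = 268.9 / 10380.1 = 2.59% ≈ 2.6%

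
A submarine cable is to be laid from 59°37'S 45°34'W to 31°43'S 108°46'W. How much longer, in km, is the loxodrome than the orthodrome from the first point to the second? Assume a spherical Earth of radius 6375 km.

Great circle: cos σ = sin φ₁ sin φ₂ + cos φ₁ cos φ₂ cos Δλ,  σ = 0.8665 rad → d_gc = 5523.863 km
Rhumb line: Δψ = +0.7194, q = Δφ/Δψ = 0.6768, d_rh = R√(Δφ²+q²Δλ²) = 5682.364 km
Excess = 5682.364 − 5523.863 = 158.501 ≈ 159 km

159 km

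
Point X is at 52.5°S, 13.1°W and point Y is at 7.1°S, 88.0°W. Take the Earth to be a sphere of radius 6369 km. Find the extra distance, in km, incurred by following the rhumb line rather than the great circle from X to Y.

189 km

Great circle: cos σ = sin φ₁ sin φ₂ + cos φ₁ cos φ₂ cos Δλ,  σ = 1.3125 rad → d_gc = 8359.3 km
Rhumb line: Δψ = +0.9562, q = Δφ/Δψ = 0.8287, d_rh = R√(Δφ²+q²Δλ²) = 8548.3 km
Excess = 8548.3 − 8359.3 = 189.0 ≈ 189 km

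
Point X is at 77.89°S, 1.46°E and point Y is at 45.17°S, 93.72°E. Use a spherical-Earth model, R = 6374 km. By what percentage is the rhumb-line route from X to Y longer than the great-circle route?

9.0%

Great circle: σ = 0.8126 rad → d_gc = Rσ = 5179.7 km
Rhumb: Δφ = +0.5711, Δλ = +1.6102, Δψ = +1.3580, q = Δφ/Δψ = 0.4205 → d_rh = R√(Δφ²+q²Δλ²) = 5646.0 km
Excess = (5646.0 − 5179.7) / 5179.7 = 466.3 / 5179.7 = 9.00% ≈ 9.0%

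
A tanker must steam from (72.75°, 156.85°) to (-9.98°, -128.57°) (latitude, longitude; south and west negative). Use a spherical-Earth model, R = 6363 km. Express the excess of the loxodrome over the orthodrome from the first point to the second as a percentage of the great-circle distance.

3.0%

Great circle: σ = 1.6588 rad → d_gc = Rσ = 10554.7 km
Rhumb: Δφ = -1.4439, Δλ = +1.3017, Δψ = -2.0610, q = Δφ/Δψ = 0.7006 → d_rh = R√(Δφ²+q²Δλ²) = 10866.5 km
Excess = (10866.5 − 10554.7) / 10554.7 = 311.8 / 10554.7 = 2.954% ≈ 3.0%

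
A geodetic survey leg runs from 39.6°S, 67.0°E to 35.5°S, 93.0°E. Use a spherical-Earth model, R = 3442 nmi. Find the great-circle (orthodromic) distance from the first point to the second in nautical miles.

1258 nmi

Haversine: a = sin²(Δφ/2)+cos φ₁ cos φ₂ sin²(Δλ/2) = 0.03302;  σ = 2·atan2(√a,√(1−a))
σ = 20.940° → d = Rσ = 3442·0.36547 = 1258 nmi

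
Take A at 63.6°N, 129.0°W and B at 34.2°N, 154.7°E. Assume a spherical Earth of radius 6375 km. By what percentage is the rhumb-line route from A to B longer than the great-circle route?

Great circle: σ = 0.9390 rad → d_gc = Rσ = 5986.4 km
Rhumb: Δφ = -0.5131, Δλ = -1.3317, Δψ = -0.8142, q = Δφ/Δψ = 0.6302 → d_rh = R√(Δφ²+q²Δλ²) = 6270.9 km
Excess = (6270.9 − 5986.4) / 5986.4 = 284.5 / 5986.4 = 4.752% ≈ 4.8%

4.8%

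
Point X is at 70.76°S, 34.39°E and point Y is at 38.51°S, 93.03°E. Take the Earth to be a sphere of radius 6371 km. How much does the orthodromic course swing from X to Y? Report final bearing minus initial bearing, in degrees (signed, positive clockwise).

Initial bearing θ₁ = atan2(sin Δλ cos φ₂, cos φ₁ sin φ₂ − sin φ₁ cos φ₂ cos Δλ) = 74.98°
Final bearing θ₂ = (initial bearing from the destination back to the start) + 180° = 24.00°
Δθ = θ₂ − θ₁ = -51.0°

-51.0°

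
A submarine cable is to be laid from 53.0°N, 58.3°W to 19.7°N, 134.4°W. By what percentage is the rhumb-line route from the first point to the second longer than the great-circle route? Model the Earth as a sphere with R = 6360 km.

Great circle: σ = 1.1535 rad → d_gc = Rσ = 7336.0 km
Rhumb: Δφ = -0.5812, Δλ = -1.3282, Δψ = -0.7440, q = Δφ/Δψ = 0.7812 → d_rh = R√(Δφ²+q²Δλ²) = 7563.4 km
Excess = (7563.4 − 7336.0) / 7336.0 = 227.4 / 7336.0 = 3.10% ≈ 3.1%

3.1%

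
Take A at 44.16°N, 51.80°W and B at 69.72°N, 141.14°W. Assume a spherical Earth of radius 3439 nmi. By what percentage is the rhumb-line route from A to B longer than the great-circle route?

Great circle: σ = 0.8548 rad → d_gc = Rσ = 2939.8 nmi
Rhumb: Δφ = +0.4461, Δλ = -1.5593, Δψ = +0.8604, q = Δφ/Δψ = 0.5185 → d_rh = R√(Δφ²+q²Δλ²) = 3175.4 nmi
Excess = (3175.4 − 2939.8) / 2939.8 = 235.6 / 2939.8 = 8.01% ≈ 8.0%

8.0%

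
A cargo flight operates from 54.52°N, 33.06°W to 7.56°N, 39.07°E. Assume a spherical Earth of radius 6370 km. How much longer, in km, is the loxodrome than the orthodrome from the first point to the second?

183 km

Great circle: cos σ = sin φ₁ sin φ₂ + cos φ₁ cos φ₂ cos Δλ,  σ = 1.2832 rad → d_gc = 8173.68 km
Rhumb line: Δψ = -1.0074, q = Δφ/Δψ = 0.8136, d_rh = R√(Δφ²+q²Δλ²) = 8356.20 km
Excess = 8356.20 − 8173.68 = 182.52 ≈ 183 km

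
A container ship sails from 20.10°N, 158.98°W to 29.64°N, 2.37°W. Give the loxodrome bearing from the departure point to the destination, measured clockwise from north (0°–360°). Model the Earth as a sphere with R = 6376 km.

86.2°

Meridional parts: M(φ₁)=+0.3582, M(φ₂)=+0.5421 → ΔM = +0.1838;  Δλ = +2.7334 rad
tan C = Δλ / ΔM = +14.8692 → C = 86.15°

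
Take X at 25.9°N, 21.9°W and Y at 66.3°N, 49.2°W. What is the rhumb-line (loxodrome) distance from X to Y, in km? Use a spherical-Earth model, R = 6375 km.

4903 km

Rhumb course C = atan2(Δλ, Δψ) with Δψ = ln[tan(π/4+φ₂/2)/tan(π/4+φ₁/2)] = +1.0932, Δλ = -0.4765 → C = 336.45°
d = R·|Δφ| / |cos C| = 6375·0.70511 / 0.91671 = 4903 km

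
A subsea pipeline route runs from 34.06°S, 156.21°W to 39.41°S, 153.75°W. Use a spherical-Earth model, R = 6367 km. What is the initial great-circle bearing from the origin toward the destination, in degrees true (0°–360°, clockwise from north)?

160.5°

N = sin Δλ·cos φ₂ = +0.0332;  D = cos φ₁ sin φ₂ − sin φ₁ cos φ₂ cos Δλ = -0.0936
initial course = atan2(N, D) = 160.50°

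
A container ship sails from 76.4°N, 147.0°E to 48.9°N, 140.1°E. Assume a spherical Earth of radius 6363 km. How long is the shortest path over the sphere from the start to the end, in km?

Haversine: a = sin²(Δφ/2)+cos φ₁ cos φ₂ sin²(Δλ/2) = 0.05705;  σ = 2·atan2(√a,√(1−a))
σ = 27.639° → d = Rσ = 6363·0.48238 = 3069 km

3069 km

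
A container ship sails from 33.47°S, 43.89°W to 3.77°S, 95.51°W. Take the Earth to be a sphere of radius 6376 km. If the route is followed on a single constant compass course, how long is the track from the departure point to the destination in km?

Rhumb course C = atan2(Δλ, Δψ) with Δψ = ln[tan(π/4+φ₂/2)/tan(π/4+φ₁/2)] = +0.5547, Δλ = -0.9009 → C = 301.62°
d = R·|Δφ| / |cos C| = 6376·0.51836 / 0.52428 = 6304 km

6304 km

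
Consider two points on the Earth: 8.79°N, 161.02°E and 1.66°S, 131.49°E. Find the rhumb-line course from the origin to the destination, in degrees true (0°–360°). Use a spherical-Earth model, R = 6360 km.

Δψ = ln[tan(π/4+φ₂/2)/tan(π/4+φ₁/2)] = -0.1830
Δλ = -0.5154 rad (taken the short way round)
course = atan2(Δλ, Δψ) = 250.45°

250.5°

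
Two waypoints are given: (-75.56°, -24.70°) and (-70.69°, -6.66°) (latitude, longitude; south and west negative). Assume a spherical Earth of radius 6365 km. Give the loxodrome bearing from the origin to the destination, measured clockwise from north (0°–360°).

Meridional parts: M(φ₁)=-2.0661, M(φ₂)=-1.7712 → ΔM = +0.2948;  Δλ = +0.3149 rad
tan C = Δλ / ΔM = +1.0679 → C = 46.88°

46.9°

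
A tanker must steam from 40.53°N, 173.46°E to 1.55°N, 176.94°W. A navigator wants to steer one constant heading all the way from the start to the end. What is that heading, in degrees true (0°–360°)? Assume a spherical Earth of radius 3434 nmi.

167.4°

Δψ = ln[tan(π/4+φ₂/2)/tan(π/4+φ₁/2)] = -0.7480
Δλ = +0.1676 rad (taken the short way round)
course = atan2(Δλ, Δψ) = 167.37°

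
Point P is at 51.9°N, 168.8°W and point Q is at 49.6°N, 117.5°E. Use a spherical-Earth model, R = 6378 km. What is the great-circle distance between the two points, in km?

4969 km

cos σ = sin φ₁ sin φ₂ + cos φ₁ cos φ₂ cos Δλ
      = sin(51.90°)sin(49.60°) + cos(51.90°)cos(49.60°)cos(-73.70°) = 0.7115
σ = 44.641° → d = Rσ = 6378·0.77913 = 4969 km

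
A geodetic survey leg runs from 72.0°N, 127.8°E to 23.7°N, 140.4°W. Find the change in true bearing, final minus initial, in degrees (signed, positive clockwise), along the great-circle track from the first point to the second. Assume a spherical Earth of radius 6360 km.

Initial bearing θ₁ = atan2(sin Δλ cos φ₂, cos φ₁ sin φ₂ − sin φ₁ cos φ₂ cos Δλ) = 80.60°
Final bearing θ₂ = (initial bearing from the destination back to the start) + 180° = 160.55°
Δθ = θ₂ − θ₁ = +80.0°

+80.0°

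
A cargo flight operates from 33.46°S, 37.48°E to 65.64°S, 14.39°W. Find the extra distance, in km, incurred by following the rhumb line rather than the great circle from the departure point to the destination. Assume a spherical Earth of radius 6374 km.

105 km

Great circle: cos σ = sin φ₁ sin φ₂ + cos φ₁ cos φ₂ cos Δλ,  σ = 0.7745 rad → d_gc = 4937.0 km
Rhumb line: Δψ = -0.9129, q = Δφ/Δψ = 0.6152, d_rh = R√(Δφ²+q²Δλ²) = 5041.8 km
Excess = 5041.8 − 4937.0 = 104.8 ≈ 105 km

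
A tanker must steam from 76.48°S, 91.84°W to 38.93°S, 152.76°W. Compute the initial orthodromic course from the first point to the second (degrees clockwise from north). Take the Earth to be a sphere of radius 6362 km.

θ = atan2( sin Δλ·cos φ₂ ,  cos φ₁ sin φ₂ − sin φ₁ cos φ₂ cos Δλ )
  = atan2(-0.6799, +0.2207) = 287.99°

288.0°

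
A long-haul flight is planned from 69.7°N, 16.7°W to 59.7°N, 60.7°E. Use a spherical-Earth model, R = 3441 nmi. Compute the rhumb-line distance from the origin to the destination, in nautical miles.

Rhumb course C = atan2(Δλ, Δψ) with Δψ = ln[tan(π/4+φ₂/2)/tan(π/4+φ₁/2)] = -0.4137, Δλ = +1.3509 → C = 107.03°
d = R·|Δφ| / |cos C| = 3441·0.17453 / 0.29281 = 2051 nmi

2051 nmi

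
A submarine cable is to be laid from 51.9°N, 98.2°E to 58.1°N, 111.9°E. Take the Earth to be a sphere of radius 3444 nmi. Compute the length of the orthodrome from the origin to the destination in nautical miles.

Haversine: a = sin²(Δφ/2)+cos φ₁ cos φ₂ sin²(Δλ/2) = 0.00756;  σ = 2·atan2(√a,√(1−a))
σ = 9.978° → d = Rσ = 3444·0.17415 = 600 nmi

600 nmi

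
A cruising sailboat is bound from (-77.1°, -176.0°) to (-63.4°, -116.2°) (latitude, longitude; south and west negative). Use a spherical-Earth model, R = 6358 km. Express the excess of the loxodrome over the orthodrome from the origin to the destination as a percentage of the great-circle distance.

4.1%

Great circle: σ = 0.3979 rad → d_gc = Rσ = 2530.0 km
Rhumb: Δφ = +0.2391, Δλ = +1.0437, Δψ = +0.7376, q = Δφ/Δψ = 0.3242 → d_rh = R√(Δφ²+q²Δλ²) = 2634.1 km
Excess = (2634.1 − 2530.0) / 2530.0 = 104.1 / 2530.0 = 4.11% ≈ 4.1%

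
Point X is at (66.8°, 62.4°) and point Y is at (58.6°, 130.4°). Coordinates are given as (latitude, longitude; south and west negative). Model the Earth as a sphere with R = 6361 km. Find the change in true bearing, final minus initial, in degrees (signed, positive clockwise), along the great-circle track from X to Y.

+62.0°

Initial bearing θ₁ = atan2(sin Δλ cos φ₂, cos φ₁ sin φ₂ − sin φ₁ cos φ₂ cos Δλ) = 72.01°
Final bearing θ₂ = (initial bearing from the destination back to the start) + 180° = 134.02°
Δθ = θ₂ − θ₁ = +62.0°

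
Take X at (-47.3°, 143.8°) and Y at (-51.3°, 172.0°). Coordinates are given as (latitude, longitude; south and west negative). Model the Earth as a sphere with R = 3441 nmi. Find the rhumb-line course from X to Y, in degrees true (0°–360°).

Δψ = ln[tan(π/4+φ₂/2)/tan(π/4+φ₁/2)] = -0.1071
Δλ = +0.4922 rad (taken the short way round)
course = atan2(Δλ, Δψ) = 102.28°

102.3°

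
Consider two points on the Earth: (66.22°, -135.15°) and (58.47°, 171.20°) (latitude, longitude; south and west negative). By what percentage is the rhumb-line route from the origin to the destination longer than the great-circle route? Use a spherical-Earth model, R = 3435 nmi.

Great circle: σ = 0.4395 rad → d_gc = Rσ = 1509.5 nmi
Rhumb: Δφ = -0.1353, Δλ = -0.9364, Δψ = -0.2933, q = Δφ/Δψ = 0.4612 → d_rh = R√(Δφ²+q²Δλ²) = 1554.5 nmi
Excess = (1554.5 − 1509.5) / 1509.5 = 45.0 / 1509.5 = 2.98% ≈ 3.0%

3.0%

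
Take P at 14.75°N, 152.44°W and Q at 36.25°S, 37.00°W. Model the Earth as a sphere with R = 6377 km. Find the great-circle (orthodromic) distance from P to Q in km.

13250 km

cos σ = sin φ₁ sin φ₂ + cos φ₁ cos φ₂ cos Δλ
      = sin(14.75°)sin(-36.25°) + cos(14.75°)cos(-36.25°)cos(115.44°) = -0.4856
σ = 119.049° → d = Rσ = 6377·2.07779 = 13250 km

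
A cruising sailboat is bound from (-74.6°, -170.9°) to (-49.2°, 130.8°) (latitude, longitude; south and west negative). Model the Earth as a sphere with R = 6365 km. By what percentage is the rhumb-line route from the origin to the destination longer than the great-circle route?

3.5%

Great circle: σ = 0.6076 rad → d_gc = Rσ = 3867.7 km
Rhumb: Δφ = +0.4433, Δλ = -1.0175, Δψ = +1.0118, q = Δφ/Δψ = 0.4381 → d_rh = R√(Δφ²+q²Δλ²) = 4001.7 km
Excess = (4001.7 − 3867.7) / 3867.7 = 134.0 / 3867.7 = 3.46% ≈ 3.5%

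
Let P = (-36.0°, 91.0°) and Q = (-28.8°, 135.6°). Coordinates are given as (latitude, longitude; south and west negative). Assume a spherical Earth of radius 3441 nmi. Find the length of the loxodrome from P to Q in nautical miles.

2300 nmi

Δψ = ln[tan(π/4+φ₂/2)/tan(π/4+φ₁/2)] = +0.1490;  Δφ = +0.1257 rad,  Δλ = +0.7784 rad
q = Δφ/Δψ = 0.8433
d = R·√(Δφ² + q²Δλ²) = 3441·0.66838 = 2300 nmi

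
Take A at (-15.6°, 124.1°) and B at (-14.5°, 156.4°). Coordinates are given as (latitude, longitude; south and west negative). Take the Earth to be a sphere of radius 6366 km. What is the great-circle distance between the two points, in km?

Haversine: a = sin²(Δφ/2)+cos φ₁ cos φ₂ sin²(Δλ/2) = 0.07224;  σ = 2·atan2(√a,√(1−a))
σ = 31.182° → d = Rσ = 6366·0.54423 = 3465 km

3465 km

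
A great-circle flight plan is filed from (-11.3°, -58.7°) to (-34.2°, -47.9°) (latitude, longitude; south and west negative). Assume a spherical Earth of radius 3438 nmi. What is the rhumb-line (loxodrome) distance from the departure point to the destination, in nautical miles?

1496 nmi

Rhumb course C = atan2(Δλ, Δψ) with Δψ = ln[tan(π/4+φ₂/2)/tan(π/4+φ₁/2)] = -0.4374, Δλ = +0.1885 → C = 156.68°
d = R·|Δφ| / |cos C| = 3438·0.39968 / 0.91834 = 1496 nmi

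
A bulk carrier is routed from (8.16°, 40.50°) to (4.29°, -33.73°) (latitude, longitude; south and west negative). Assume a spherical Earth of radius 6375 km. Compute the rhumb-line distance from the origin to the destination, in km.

Rhumb course C = atan2(Δλ, Δψ) with Δψ = ln[tan(π/4+φ₂/2)/tan(π/4+φ₁/2)] = -0.0680, Δλ = -1.2956 → C = 267.00°
d = R·|Δφ| / |cos C| = 6375·0.06754 / 0.05238 = 8220 km

8220 km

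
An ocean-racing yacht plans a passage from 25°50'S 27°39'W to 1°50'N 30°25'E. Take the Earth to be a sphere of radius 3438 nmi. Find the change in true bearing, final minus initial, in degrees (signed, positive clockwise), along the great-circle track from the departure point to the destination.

Initial bearing θ₁ = atan2(sin Δλ cos φ₂, cos φ₁ sin φ₂ − sin φ₁ cos φ₂ cos Δλ) = 73.01°
Final bearing θ₂ = (initial bearing from the destination back to the start) + 180° = 59.45°
Δθ = θ₂ − θ₁ = -13.6°

-13.6°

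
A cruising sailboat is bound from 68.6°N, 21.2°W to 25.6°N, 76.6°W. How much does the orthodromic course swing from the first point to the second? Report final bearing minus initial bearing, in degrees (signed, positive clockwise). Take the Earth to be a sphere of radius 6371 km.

-44.9°

At departure: θ₁ = atan2(sin Δλ cos φ₂, cos φ₁ sin φ₂ − sin φ₁ cos φ₂ cos Δλ) = 246.74°
At arrival: θ₂ = atan2(sin Δλ cos φ₁, −cos φ₂ sin φ₁ + sin φ₂ cos φ₁ cos Δλ) = 201.82°
Δθ = θ₂ − θ₁ = -44.9°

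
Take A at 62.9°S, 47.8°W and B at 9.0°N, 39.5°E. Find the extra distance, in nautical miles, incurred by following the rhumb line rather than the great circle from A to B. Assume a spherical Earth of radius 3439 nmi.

Great circle: cos σ = sin φ₁ sin φ₂ + cos φ₁ cos φ₂ cos Δλ,  σ = 1.6891 rad → d_gc = 5808.9 nmi
Rhumb line: Δψ = +1.5807, q = Δφ/Δψ = 0.7939, d_rh = R√(Δφ²+q²Δλ²) = 5994.1 nmi
Excess = 5994.1 − 5808.9 = 185.2 ≈ 185 nmi

185 nmi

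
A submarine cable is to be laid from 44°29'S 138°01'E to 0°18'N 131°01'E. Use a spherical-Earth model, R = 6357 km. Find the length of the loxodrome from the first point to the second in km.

5017 km

Δψ = ln[tan(π/4+φ₂/2)/tan(π/4+φ₁/2)] = +0.8739;  Δφ = +0.7816 rad,  Δλ = -0.1222 rad
q = Δφ/Δψ = 0.8944
d = R·√(Δφ² + q²Δλ²) = 6357·0.78922 = 5017 km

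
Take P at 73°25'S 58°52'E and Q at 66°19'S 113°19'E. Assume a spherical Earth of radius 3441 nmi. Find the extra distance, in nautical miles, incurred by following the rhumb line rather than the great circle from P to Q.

39 nmi

Great circle: cos σ = sin φ₁ sin φ₂ + cos φ₁ cos φ₂ cos Δλ,  σ = 0.3352 rad → d_gc = 1153.43 nmi
Rhumb line: Δψ = +0.3637, q = Δφ/Δψ = 0.3407, d_rh = R√(Δφ²+q²Δλ²) = 1192.86 nmi
Excess = 1192.86 − 1153.43 = 39.43 ≈ 39 nmi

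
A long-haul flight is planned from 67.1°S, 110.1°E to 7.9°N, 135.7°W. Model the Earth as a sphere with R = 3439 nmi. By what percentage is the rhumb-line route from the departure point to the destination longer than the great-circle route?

Great circle: σ = 1.8594 rad → d_gc = Rσ = 6394.5 nmi
Rhumb: Δφ = +1.3090, Δλ = +1.9932, Δψ = +1.7351, q = Δφ/Δψ = 0.7544 → d_rh = R√(Δφ²+q²Δλ²) = 6856.0 nmi
Excess = (6856.0 − 6394.5) / 6394.5 = 461.5 / 6394.5 = 7.22% ≈ 7.2%

7.2%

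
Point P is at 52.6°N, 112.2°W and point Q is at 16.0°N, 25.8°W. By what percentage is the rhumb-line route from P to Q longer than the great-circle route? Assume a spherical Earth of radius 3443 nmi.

3.8%

Great circle: σ = 1.3123 rad → d_gc = Rσ = 4518.2 nmi
Rhumb: Δφ = -0.6388, Δλ = +1.5080, Δψ = -0.8003, q = Δφ/Δψ = 0.7982 → d_rh = R√(Δφ²+q²Δλ²) = 4691.4 nmi
Excess = (4691.4 − 4518.2) / 4518.2 = 173.2 / 4518.2 = 3.83% ≈ 3.8%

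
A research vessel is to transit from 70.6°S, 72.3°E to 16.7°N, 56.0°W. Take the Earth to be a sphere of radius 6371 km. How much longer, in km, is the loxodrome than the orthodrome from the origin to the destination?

1218 km

Great circle: cos σ = sin φ₁ sin φ₂ + cos φ₁ cos φ₂ cos Δλ,  σ = 2.0581 rad → d_gc = 13112.0 km
Rhumb line: Δψ = +2.0622, q = Δφ/Δψ = 0.7389, d_rh = R√(Δφ²+q²Δλ²) = 14329.8 km
Excess = 14329.8 − 13112.0 = 1217.8 ≈ 1218 km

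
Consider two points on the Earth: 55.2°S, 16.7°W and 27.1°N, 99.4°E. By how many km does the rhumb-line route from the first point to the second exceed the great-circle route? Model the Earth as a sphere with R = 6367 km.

Great circle: cos σ = sin φ₁ sin φ₂ + cos φ₁ cos φ₂ cos Δλ,  σ = 2.2113 rad → d_gc = 14079.2 km
Rhumb line: Δψ = +1.6520, q = Δφ/Δψ = 0.8695, d_rh = R√(Δφ²+q²Δλ²) = 14473.5 km
Excess = 14473.5 − 14079.2 = 394.3 ≈ 394 km

394 km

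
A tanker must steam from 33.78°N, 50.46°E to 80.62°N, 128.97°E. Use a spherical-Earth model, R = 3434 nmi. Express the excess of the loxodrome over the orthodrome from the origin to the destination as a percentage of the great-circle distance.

Great circle: σ = 0.9575 rad → d_gc = Rσ = 3288.1 nmi
Rhumb: Δφ = +0.8175, Δλ = +1.3703, Δψ = +1.8735, q = Δφ/Δψ = 0.4363 → d_rh = R√(Δφ²+q²Δλ²) = 3478.1 nmi
Excess = (3478.1 − 3288.1) / 3288.1 = 190.0 / 3288.1 = 5.78% ≈ 5.8%

5.8%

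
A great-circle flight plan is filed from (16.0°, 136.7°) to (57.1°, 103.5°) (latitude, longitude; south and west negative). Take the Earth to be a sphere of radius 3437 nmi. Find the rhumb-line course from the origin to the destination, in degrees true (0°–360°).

328.3°

Δψ = ln[tan(π/4+φ₂/2)/tan(π/4+φ₁/2)] = +0.9369
Δλ = -0.5794 rad (taken the short way round)
course = atan2(Δλ, Δψ) = 328.27°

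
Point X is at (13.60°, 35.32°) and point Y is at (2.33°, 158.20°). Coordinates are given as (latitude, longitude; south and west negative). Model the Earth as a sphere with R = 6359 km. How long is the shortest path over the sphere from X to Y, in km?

13449 km

cos σ = sin φ₁ sin φ₂ + cos φ₁ cos φ₂ cos Δλ
      = sin(13.60°)sin(2.33°) + cos(13.60°)cos(2.33°)cos(122.88°) = -0.5177
σ = 121.176° → d = Rσ = 6359·2.11491 = 13449 km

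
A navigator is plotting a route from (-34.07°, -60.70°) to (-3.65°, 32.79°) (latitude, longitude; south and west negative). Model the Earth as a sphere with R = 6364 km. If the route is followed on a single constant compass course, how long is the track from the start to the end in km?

10255 km

Δψ = ln[tan(π/4+φ₂/2)/tan(π/4+φ₁/2)] = +0.5694;  Δφ = +0.5309 rad,  Δλ = +1.6317 rad
q = Δφ/Δψ = 0.9325
d = R·√(Δφ² + q²Δλ²) = 6364·1.61148 = 10255 km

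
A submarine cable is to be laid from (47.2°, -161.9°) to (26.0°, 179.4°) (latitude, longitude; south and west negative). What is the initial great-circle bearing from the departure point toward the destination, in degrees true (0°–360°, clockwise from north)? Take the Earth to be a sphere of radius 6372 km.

N = sin Δλ·cos φ₂ = -0.2882;  D = cos φ₁ sin φ₂ − sin φ₁ cos φ₂ cos Δλ = -0.3268
initial course = atan2(N, D) = 221.40°

221.4°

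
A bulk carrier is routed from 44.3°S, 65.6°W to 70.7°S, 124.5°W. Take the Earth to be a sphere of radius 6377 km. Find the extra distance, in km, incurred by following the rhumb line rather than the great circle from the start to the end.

142 km

Great circle: cos σ = sin φ₁ sin φ₂ + cos φ₁ cos φ₂ cos Δλ,  σ = 0.6740 rad → d_gc = 4297.9 km
Rhumb line: Δψ = -0.9076, q = Δφ/Δψ = 0.5077, d_rh = R√(Δφ²+q²Δλ²) = 4439.7 km
Excess = 4439.7 − 4297.9 = 141.8 ≈ 142 km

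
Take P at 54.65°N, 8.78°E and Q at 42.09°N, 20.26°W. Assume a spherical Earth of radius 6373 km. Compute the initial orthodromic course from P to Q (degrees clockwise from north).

248.6°

θ = atan2( sin Δλ·cos φ₂ ,  cos φ₁ sin φ₂ − sin φ₁ cos φ₂ cos Δλ )
  = atan2(-0.3602, -0.1414) = 248.57°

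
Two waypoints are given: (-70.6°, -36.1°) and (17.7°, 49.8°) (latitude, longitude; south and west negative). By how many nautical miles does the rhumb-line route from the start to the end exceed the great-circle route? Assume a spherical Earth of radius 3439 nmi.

Great circle: cos σ = sin φ₁ sin φ₂ + cos φ₁ cos φ₂ cos Δλ,  σ = 1.8381 rad → d_gc = 6321.3 nmi
Rhumb line: Δψ = +2.0804, q = Δφ/Δψ = 0.7408, d_rh = R√(Δφ²+q²Δλ²) = 6532.7 nmi
Excess = 6532.7 − 6321.3 = 211.4 ≈ 211 nmi

211 nmi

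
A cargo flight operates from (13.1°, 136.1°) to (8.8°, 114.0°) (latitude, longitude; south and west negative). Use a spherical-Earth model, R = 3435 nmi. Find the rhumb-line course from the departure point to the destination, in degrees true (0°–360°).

Δψ = ln[tan(π/4+φ₂/2)/tan(π/4+φ₁/2)] = -0.0765
Δλ = -0.3857 rad (taken the short way round)
course = atan2(Δλ, Δψ) = 258.79°

258.8°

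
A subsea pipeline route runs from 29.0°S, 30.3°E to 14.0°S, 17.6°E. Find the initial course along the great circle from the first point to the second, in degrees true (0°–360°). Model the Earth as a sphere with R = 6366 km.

319.2°

N = sin Δλ·cos φ₂ = -0.2133;  D = cos φ₁ sin φ₂ − sin φ₁ cos φ₂ cos Δλ = +0.2473
initial course = atan2(N, D) = 319.22°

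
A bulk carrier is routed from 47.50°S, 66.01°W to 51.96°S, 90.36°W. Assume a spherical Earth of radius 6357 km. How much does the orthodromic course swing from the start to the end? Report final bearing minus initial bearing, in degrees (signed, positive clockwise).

+18.7°

At departure: θ₁ = atan2(sin Δλ cos φ₂, cos φ₁ sin φ₂ − sin φ₁ cos φ₂ cos Δλ) = 245.06°
At arrival: θ₂ = atan2(sin Δλ cos φ₁, −cos φ₂ sin φ₁ + sin φ₂ cos φ₁ cos Δλ) = 263.77°
Δθ = θ₂ − θ₁ = +18.7°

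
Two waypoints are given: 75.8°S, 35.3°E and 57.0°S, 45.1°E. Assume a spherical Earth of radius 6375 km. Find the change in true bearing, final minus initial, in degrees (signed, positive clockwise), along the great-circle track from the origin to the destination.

Initial bearing θ₁ = atan2(sin Δλ cos φ₂, cos φ₁ sin φ₂ − sin φ₁ cos φ₂ cos Δλ) = 16.42°
Final bearing θ₂ = (initial bearing from the destination back to the start) + 180° = 7.31°
Δθ = θ₂ − θ₁ = -9.1°

-9.1°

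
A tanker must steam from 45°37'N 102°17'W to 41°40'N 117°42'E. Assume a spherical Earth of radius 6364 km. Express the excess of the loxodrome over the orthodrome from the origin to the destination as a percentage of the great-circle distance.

18.2%

Great circle: σ = 1.4960 rad → d_gc = Rσ = 9520.4 km
Rhumb: Δφ = -0.0689, Δλ = -2.4438, Δψ = -0.0953, q = Δφ/Δψ = 0.7233 → d_rh = R√(Δφ²+q²Δλ²) = 11256.8 km
Excess = (11256.8 − 9520.4) / 9520.4 = 1736.4 / 9520.4 = 18.24% ≈ 18.2%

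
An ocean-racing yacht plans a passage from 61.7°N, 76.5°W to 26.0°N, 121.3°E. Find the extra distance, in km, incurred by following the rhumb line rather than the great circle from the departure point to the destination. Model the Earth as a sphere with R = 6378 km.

Great circle: cos σ = sin φ₁ sin φ₂ + cos φ₁ cos φ₂ cos Δλ,  σ = 1.5905 rad → d_gc = 10144.4 km
Rhumb line: Δψ = -0.9077, q = Δφ/Δψ = 0.6865, d_rh = R√(Δφ²+q²Δλ²) = 13016.0 km
Excess = 13016.0 − 10144.4 = 2871.6 ≈ 2872 km

2872 km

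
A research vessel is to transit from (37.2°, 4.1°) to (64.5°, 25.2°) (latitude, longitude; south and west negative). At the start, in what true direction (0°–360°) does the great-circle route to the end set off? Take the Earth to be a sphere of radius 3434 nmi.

θ = atan2( sin Δλ·cos φ₂ ,  cos φ₁ sin φ₂ − sin φ₁ cos φ₂ cos Δλ )
  = atan2(+0.1550, +0.4761) = 18.03°

18.0°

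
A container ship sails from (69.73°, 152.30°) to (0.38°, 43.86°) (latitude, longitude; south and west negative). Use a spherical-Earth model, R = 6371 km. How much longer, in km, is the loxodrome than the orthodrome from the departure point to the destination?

817 km

Great circle: cos σ = sin φ₁ sin φ₂ + cos φ₁ cos φ₂ cos Δλ,  σ = 1.6743 rad → d_gc = 10667.2 km
Rhumb line: Δψ = -1.7151, q = Δφ/Δψ = 0.7057, d_rh = R√(Δφ²+q²Δλ²) = 11483.9 km
Excess = 11483.9 − 10667.2 = 816.7 ≈ 817 km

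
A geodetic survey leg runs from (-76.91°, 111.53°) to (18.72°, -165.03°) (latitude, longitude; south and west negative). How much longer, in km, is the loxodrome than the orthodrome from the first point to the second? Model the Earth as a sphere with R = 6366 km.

439 km

Great circle: cos σ = sin φ₁ sin φ₂ + cos φ₁ cos φ₂ cos Δλ,  σ = 1.8630 rad → d_gc = 11860.1 km
Rhumb line: Δψ = +2.4979, q = Δφ/Δψ = 0.6682, d_rh = R√(Δφ²+q²Δλ²) = 12299.2 km
Excess = 12299.2 − 11860.1 = 439.1 ≈ 439 km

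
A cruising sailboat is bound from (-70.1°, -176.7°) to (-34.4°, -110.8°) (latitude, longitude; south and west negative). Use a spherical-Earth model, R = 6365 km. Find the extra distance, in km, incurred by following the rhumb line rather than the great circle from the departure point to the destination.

208 km

Great circle: cos σ = sin φ₁ sin φ₂ + cos φ₁ cos φ₂ cos Δλ,  σ = 0.8686 rad → d_gc = 5528.5 km
Rhumb line: Δψ = +1.1004, q = Δφ/Δψ = 0.5662, d_rh = R√(Δφ²+q²Δλ²) = 5736.8 km
Excess = 5736.8 − 5528.5 = 208.3 ≈ 208 km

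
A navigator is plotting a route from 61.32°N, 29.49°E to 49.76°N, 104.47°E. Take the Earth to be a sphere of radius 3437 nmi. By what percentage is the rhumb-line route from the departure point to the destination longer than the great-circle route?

Great circle: σ = 0.7227 rad → d_gc = Rσ = 2483.8 nmi
Rhumb: Δφ = -0.2018, Δλ = +1.3086, Δψ = -0.3598, q = Δφ/Δψ = 0.5608 → d_rh = R√(Δφ²+q²Δλ²) = 2615.8 nmi
Excess = (2615.8 − 2483.8) / 2483.8 = 132.0 / 2483.8 = 5.31% ≈ 5.3%

5.3%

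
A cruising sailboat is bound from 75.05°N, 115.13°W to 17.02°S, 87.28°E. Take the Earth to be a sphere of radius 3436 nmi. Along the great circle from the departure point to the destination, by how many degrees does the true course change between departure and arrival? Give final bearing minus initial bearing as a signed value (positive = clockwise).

At departure: θ₁ = atan2(sin Δλ cos φ₂, cos φ₁ sin φ₂ − sin φ₁ cos φ₂ cos Δλ) = 334.91°
At arrival: θ₂ = atan2(sin Δλ cos φ₁, −cos φ₂ sin φ₁ + sin φ₂ cos φ₁ cos Δλ) = 186.57°
Δθ = θ₂ − θ₁ = -148.3°

-148.3°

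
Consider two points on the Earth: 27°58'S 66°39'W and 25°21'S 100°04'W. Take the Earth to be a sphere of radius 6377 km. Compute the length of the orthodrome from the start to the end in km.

cos σ = sin φ₁ sin φ₂ + cos φ₁ cos φ₂ cos Δλ
      = sin(-27.97°)sin(-25.35°) + cos(-27.97°)cos(-25.35°)cos(-33.42°) = 0.8670
σ = 29.887° → d = Rσ = 6377·0.52163 = 3326 km

3326 km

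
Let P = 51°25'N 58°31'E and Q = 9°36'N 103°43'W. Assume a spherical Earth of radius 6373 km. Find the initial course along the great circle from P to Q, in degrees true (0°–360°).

θ = atan2( sin Δλ·cos φ₂ ,  cos φ₁ sin φ₂ − sin φ₁ cos φ₂ cos Δλ )
  = atan2(-0.3009, +0.8380) = 340.25°

340.3°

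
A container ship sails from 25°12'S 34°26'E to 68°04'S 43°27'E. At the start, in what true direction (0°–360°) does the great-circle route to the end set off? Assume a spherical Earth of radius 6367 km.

175.1°

N = sin Δλ·cos φ₂ = +0.0585;  D = cos φ₁ sin φ₂ − sin φ₁ cos φ₂ cos Δλ = -0.6823
initial course = atan2(N, D) = 175.10°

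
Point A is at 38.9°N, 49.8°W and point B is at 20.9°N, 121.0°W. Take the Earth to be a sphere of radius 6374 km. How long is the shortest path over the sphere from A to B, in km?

cos σ = sin φ₁ sin φ₂ + cos φ₁ cos φ₂ cos Δλ
      = sin(38.90°)sin(20.90°) + cos(38.90°)cos(20.90°)cos(-71.20°) = 0.4583
σ = 62.721° → d = Rσ = 6374·1.09469 = 6978 km

6978 km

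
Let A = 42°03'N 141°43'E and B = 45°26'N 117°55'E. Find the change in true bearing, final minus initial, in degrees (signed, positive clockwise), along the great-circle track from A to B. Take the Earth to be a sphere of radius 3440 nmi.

At departure: θ₁ = atan2(sin Δλ cos φ₂, cos φ₁ sin φ₂ − sin φ₁ cos φ₂ cos Δλ) = 289.27°
At arrival: θ₂ = atan2(sin Δλ cos φ₁, −cos φ₂ sin φ₁ + sin φ₂ cos φ₁ cos Δλ) = 272.68°
Δθ = θ₂ − θ₁ = -16.6°

-16.6°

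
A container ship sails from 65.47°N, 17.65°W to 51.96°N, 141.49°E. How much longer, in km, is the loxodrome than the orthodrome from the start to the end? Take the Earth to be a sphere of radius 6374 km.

Great circle: cos σ = sin φ₁ sin φ₂ + cos φ₁ cos φ₂ cos Δλ,  σ = 1.0731 rad → d_gc = 6839.7 km
Rhumb line: Δψ = -0.4610, q = Δφ/Δψ = 0.5115, d_rh = R√(Δφ²+q²Δλ²) = 9179.0 km
Excess = 9179.0 − 6839.7 = 2339.3 ≈ 2339 km

2339 km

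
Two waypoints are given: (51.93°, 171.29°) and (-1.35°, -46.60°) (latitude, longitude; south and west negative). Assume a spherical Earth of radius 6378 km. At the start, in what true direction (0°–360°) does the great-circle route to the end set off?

θ = atan2( sin Δλ·cos φ₂ ,  cos φ₁ sin φ₂ − sin φ₁ cos φ₂ cos Δλ )
  = atan2(+0.6140, +0.6066) = 45.35°

45.3°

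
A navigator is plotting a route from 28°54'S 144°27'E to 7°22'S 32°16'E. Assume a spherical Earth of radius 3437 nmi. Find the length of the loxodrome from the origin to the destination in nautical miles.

Rhumb course C = atan2(Δλ, Δψ) with Δψ = ln[tan(π/4+φ₂/2)/tan(π/4+φ₁/2)] = +0.3983, Δλ = -1.9580 → C = 281.50°
d = R·|Δφ| / |cos C| = 3437·0.37583 / 0.19936 = 6479 nmi

6479 nmi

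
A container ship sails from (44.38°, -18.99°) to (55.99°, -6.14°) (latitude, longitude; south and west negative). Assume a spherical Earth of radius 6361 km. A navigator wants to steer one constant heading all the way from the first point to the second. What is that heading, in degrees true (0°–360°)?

Meridional parts: M(φ₁)=+0.8662, M(φ₂)=+1.1847 → ΔM = +0.3186;  Δλ = +0.2243 rad
tan C = Δλ / ΔM = +0.7040 → C = 35.14°

35.1°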